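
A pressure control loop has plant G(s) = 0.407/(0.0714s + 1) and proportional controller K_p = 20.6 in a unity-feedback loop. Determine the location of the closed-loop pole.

Closed loop: T(s) = K_p·G/(1+K_p·G) = 8.384/(0.0714s + 1 + 8.384), with pole at s = −(1 + 8.384)/0.0714 = −131.4.

s = -131.4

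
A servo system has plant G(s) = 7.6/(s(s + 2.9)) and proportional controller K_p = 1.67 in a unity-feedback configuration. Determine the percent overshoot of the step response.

24.7%

Closed-loop characteristic equation: s² + 2.9s + 12.69 = 0, so ω_n = 3.563 rad/s and ζ = 2.9/(2·3.563) = 0.407.
%OS = 100·exp(−πζ/√(1−ζ²)) = 100·exp(−π·0.407/√0.8343) = 24.7%.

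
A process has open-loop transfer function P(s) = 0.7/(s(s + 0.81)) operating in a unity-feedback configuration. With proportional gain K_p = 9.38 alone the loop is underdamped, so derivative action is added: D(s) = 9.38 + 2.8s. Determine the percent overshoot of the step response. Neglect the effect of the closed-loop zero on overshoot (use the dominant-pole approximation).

Forward path: (9.38 + 2.8s)·0.7/(s(s+0.81)). The closed-loop characteristic equation is s² + (0.81 + 0.7·2.8)s + 0.7·9.38 = 0.
That is s² + 2.77s + 6.566 = 0, so ω_n = 2.562 rad/s and ζ = 2.77/(2·2.562) = 0.5405.
%OS = 100·exp(−πζ/√(1−ζ²)) = 13.3%.

13.3%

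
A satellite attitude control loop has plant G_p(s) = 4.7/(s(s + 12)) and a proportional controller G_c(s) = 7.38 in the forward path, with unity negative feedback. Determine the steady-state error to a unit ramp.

0.346

The loop has one pole at the origin (type 1). Velocity error constant K_v = lim_{s→0} s·G_c(s)G_p(s) = 7.38·4.7/12 = 2.89.
Steady-state error to a unit ramp: e_ss = 1/K_v = 0.346.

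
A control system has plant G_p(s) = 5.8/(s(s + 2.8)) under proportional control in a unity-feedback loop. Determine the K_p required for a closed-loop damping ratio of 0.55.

Closed-loop characteristic equation: s² + 2.8s + K_p·5.8 = 0.
So ω_n = √(5.8K_p) and 2ζω_n = 2.8, giving ζ = 2.8/(2√(5.8K_p)).
Setting ζ = 0.55: √(5.8K_p) = 2.8/(2·0.55) = 2.545, so K_p = 6.479/5.8 = 1.12.

K_p = 1.12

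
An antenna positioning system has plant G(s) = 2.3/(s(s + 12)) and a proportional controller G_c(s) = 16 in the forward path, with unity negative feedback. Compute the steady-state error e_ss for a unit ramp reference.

0.326

The loop has one pole at the origin (type 1). Velocity error constant K_v = lim_{s→0} s·G_c(s)G(s) = 16·2.3/12 = 3.067.
Steady-state error to a unit ramp: e_ss = 1/K_v = 0.326.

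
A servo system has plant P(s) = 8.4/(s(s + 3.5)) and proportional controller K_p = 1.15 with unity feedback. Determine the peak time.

T_p = 1.22 s

From 1 + K_pP(s) = 0: s² + 3.5s + 9.66 = 0 ⇒ ω_n = 3.108, ζ = 0.5631.
Damped frequency ω_d = ω_n√(1−ζ²) = 2.569 rad/s, so peak time T_p = π/ω_d = 1.22 s.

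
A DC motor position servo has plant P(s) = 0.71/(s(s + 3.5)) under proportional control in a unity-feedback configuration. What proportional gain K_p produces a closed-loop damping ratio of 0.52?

Closed-loop characteristic equation: s² + 3.5s + K_p·0.71 = 0.
So ω_n = √(0.71K_p) and 2ζω_n = 3.5, giving ζ = 3.5/(2√(0.71K_p)).
Setting ζ = 0.52: √(0.71K_p) = 3.5/(2·0.52) = 3.365, so K_p = 11.33/0.71 = 16.

K_p = 16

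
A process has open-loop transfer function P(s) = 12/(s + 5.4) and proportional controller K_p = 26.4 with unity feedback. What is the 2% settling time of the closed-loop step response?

T_s ≈ 0.0124 s

Closed-loop transfer function: T(s) = K_p·P(s)/(1 + K_p·P(s)) = 316.8/(s + 5.4 + 316.8) = 316.8/(s + 322.2).
Time constant τ = 1/322.2 = 0.003104 s, so the 2% settling time is about 4τ = 0.0124 s.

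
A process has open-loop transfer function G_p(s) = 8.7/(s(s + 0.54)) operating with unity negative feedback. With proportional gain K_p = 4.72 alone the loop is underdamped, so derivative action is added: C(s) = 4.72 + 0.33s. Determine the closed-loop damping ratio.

Forward path: (4.72 + 0.33s)·8.7/(s(s+0.54)). The closed-loop characteristic equation is s² + (0.54 + 8.7·0.33)s + 8.7·4.72 = 0.
That is s² + 3.411s + 41.06 = 0, so ω_n = 6.408 rad/s and ζ = 3.411/(2·6.408) = 0.2661.

ζ = 0.266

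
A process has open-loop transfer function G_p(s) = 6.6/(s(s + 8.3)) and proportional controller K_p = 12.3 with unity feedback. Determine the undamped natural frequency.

The closed-loop denominator is s(s+8.3) + 12.3·6.6 = s² + 8.3s + 81.18.
Matching s² + 2ζω_n s + ω_n²: ω_n = √81.18 = 9.01 rad/s and 2ζω_n = 8.3, so ζ = 8.3/(2·9.01) = 0.461.

ω_n = 9.01 rad/s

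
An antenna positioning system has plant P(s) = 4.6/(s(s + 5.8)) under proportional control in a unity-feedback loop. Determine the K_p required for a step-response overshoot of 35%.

From %OS = 100·exp(−πζ/√(1−ζ²)) = 35%, ζ = −ln(0.35)/√(π²+ln²(0.35)) = 0.3169.
Characteristic equation s² + 5.8s + 4.6K_p = 0 gives ζ = 5.8/(2√(4.6K_p)).
Setting ζ = 0.3169: √(4.6K_p) = 5.8/(2·0.3169) = 9.15, so K_p = 83.72/4.6 = 18.2.

K_p = 18.2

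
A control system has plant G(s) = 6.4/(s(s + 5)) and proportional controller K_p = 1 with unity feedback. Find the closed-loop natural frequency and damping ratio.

The closed-loop denominator is s(s+5) + 1·6.4 = s² + 5s + 6.4.
Matching s² + 2ζω_n s + ω_n²: ω_n = √6.4 = 2.53 rad/s and 2ζω_n = 5, so ζ = 5/(2·2.53) = 0.988.

ω_n = 2.53 rad/s, ζ = 0.988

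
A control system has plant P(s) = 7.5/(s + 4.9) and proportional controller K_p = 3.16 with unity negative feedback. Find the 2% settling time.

T_s ≈ 0.14 s

Closed-loop transfer function: T(s) = K_p·P(s)/(1 + K_p·P(s)) = 23.7/(s + 4.9 + 23.7) = 23.7/(s + 28.6).
Time constant τ = 1/28.6 = 0.03497 s, so the 2% settling time is about 4τ = 0.14 s.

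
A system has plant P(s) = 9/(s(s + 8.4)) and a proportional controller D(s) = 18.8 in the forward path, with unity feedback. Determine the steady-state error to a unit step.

0

The open loop D(s)P(s) has a pole at the origin (type 1), so the static position error constant is infinite and e_ss = 1/(1+∞) = 0.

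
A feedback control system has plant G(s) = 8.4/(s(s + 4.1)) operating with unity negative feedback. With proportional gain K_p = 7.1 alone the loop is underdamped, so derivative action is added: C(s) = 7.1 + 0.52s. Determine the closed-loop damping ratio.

ζ = 0.548

Forward path: (7.1 + 0.52s)·8.4/(s(s+4.1)). The closed-loop characteristic equation is s² + (4.1 + 8.4·0.52)s + 8.4·7.1 = 0.
That is s² + 8.468s + 59.64 = 0, so ω_n = 7.723 rad/s and ζ = 8.468/(2·7.723) = 0.5483.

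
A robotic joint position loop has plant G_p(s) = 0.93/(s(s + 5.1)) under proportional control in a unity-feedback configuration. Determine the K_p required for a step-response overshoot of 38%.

From %OS = 100·exp(−πζ/√(1−ζ²)) = 38%, ζ = −ln(0.38)/√(π²+ln²(0.38)) = 0.2943.
Characteristic equation s² + 5.1s + 0.93K_p = 0 gives ζ = 5.1/(2√(0.93K_p)).
Setting ζ = 0.2943: √(0.93K_p) = 5.1/(2·0.2943) = 8.663, so K_p = 75.05/0.93 = 80.7.

K_p = 80.7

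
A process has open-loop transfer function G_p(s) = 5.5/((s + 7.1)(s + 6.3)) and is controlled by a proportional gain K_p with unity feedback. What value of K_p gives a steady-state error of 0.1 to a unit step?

K_p = 73.2

The loop is type 0, so e_ss(step) = 1/(1 + K_pos) with K_pos = K_p·G_p(0).
G_p(0) = 0.123. Require 1/(1 + K_p·0.123) = 0.1, so 1 + 0.123·K_p = 10.
K_p = (10 − 1)/0.123 = 73.2.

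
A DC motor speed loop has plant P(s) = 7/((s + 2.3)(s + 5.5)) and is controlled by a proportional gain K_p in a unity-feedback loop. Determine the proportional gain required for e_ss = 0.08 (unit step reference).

K_p = 20.8

Steady-state error for a unit step on this type-0 loop is 1/(1 + K_p·P(0)).
P(0) = 0.5534. Require 1/(1 + K_p·0.5534) = 0.08, so 1 + 0.5534·K_p = 12.5.
K_p = (12.5 − 1)/0.5534 = 20.8.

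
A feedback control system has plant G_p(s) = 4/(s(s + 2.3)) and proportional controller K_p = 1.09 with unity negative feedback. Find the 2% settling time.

T_s ≈ 3.48 s

The closed-loop denominator s² + 2.3s + 4.36 gives ω_n = √4.36 = 2.088 and ζ = 2.3/(2ω_n) = 0.5508.
2% settling time T_s ≈ 4/(ζω_n) = 4/1.15 = 3.48 s.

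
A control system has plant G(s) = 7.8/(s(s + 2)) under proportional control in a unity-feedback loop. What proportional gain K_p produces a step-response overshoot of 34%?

K_p = 1.22

From %OS = 100·exp(−πζ/√(1−ζ²)) = 34%, ζ = −ln(0.34)/√(π²+ln²(0.34)) = 0.3248.
Characteristic equation s² + 2s + 7.8K_p = 0 gives ζ = 2/(2√(7.8K_p)).
Setting ζ = 0.3248: √(7.8K_p) = 2/(2·0.3248) = 3.079, so K_p = 9.48/7.8 = 1.22.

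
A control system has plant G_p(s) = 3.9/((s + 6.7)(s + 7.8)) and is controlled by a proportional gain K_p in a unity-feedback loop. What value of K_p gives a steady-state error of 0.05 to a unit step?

K_p = 255

The loop is type 0, so e_ss(step) = 1/(1 + K_pos) with K_pos = K_p·G_p(0).
G_p(0) = 0.07463. Require 1/(1 + K_p·0.07463) = 0.05, so 1 + 0.07463·K_p = 20.
K_p = (20 − 1)/0.07463 = 255.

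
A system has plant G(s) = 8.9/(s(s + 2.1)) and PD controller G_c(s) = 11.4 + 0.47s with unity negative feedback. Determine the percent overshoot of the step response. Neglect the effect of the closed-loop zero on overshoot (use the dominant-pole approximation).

35.7%

Forward path: (11.4 + 0.47s)·8.9/(s(s+2.1)). The closed-loop characteristic equation is s² + (2.1 + 8.9·0.47)s + 8.9·11.4 = 0.
That is s² + 6.283s + 101.5 = 0, so ω_n = 10.07 rad/s and ζ = 6.283/(2·10.07) = 0.3119.
%OS = 100·exp(−πζ/√(1−ζ²)) = 35.7%.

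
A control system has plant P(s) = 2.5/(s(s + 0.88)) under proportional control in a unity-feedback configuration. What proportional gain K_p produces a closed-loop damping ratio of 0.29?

K_p = 0.921

Closed-loop characteristic equation: s² + 0.88s + K_p·2.5 = 0.
So ω_n = √(2.5K_p) and 2ζω_n = 0.88, giving ζ = 0.88/(2√(2.5K_p)).
Setting ζ = 0.29: √(2.5K_p) = 0.88/(2·0.29) = 1.517, so K_p = 2.302/2.5 = 0.921.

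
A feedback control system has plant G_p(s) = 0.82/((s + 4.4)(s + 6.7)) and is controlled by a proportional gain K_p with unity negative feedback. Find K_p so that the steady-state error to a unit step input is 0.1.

K_p = 324

For a type-0 loop with proportional control, e_ss = 1/(1 + K_p·G_p(0)).
G_p(0) = 0.02782. Require 1/(1 + K_p·0.02782) = 0.1, so 1 + 0.02782·K_p = 10.
K_p = (10 − 1)/0.02782 = 324.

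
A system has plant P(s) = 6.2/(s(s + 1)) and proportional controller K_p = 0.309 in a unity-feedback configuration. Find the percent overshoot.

From 1 + K_pP(s) = 0: s² + 1s + 1.916 = 0 ⇒ ω_n = 1.384, ζ = 0.3612.
%OS = 100·exp(−πζ/√(1−ζ²)) = 100·exp(−π·0.3612/√0.8695) = 29.6%.

29.6%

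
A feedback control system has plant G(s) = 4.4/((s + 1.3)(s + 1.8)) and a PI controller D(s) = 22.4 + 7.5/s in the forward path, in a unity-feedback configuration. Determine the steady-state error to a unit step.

0

The open loop D(s)G(s) has a pole at the origin (type 1), so the static position error constant is infinite and e_ss = 1/(1+∞) = 0.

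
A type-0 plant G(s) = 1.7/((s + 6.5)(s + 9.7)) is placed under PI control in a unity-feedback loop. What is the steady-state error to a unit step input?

0

The PI controller's integrator makes the forward path type 1, so e_ss to a step is zero.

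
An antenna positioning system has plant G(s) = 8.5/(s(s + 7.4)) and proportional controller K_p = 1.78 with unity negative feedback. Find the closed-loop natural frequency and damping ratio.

ω_n = 3.89 rad/s, ζ = 0.951

With unity feedback the closed-loop characteristic equation is s² + 7.4s + 1.78·8.5 = s² + 7.4s + 15.13 = 0.
So ω_n² = 15.13 ⇒ ω_n = 3.89 rad/s, and ζ = 7.4/(2ω_n) = 0.951.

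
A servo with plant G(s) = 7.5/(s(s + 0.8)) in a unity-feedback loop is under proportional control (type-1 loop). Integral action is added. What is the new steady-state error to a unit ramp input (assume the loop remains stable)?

The integrator raises the loop to type 2, so K_v → ∞ and e_ss to a ramp is zero.

0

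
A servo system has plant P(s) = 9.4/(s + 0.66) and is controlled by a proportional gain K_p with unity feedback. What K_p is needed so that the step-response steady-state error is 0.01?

For a type-0 loop with proportional control, e_ss = 1/(1 + K_p·P(0)).
P(0) = 14.24. Require 1/(1 + K_p·14.24) = 0.01, so 1 + 14.24·K_p = 100.
K_p = (100 − 1)/14.24 = 6.95.

K_p = 6.95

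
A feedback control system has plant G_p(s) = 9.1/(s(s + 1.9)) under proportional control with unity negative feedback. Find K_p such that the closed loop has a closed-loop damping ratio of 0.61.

K_p = 0.267

Closed-loop characteristic equation: s² + 1.9s + K_p·9.1 = 0.
So ω_n = √(9.1K_p) and 2ζω_n = 1.9, giving ζ = 1.9/(2√(9.1K_p)).
Setting ζ = 0.61: √(9.1K_p) = 1.9/(2·0.61) = 1.557, so K_p = 2.425/9.1 = 0.267.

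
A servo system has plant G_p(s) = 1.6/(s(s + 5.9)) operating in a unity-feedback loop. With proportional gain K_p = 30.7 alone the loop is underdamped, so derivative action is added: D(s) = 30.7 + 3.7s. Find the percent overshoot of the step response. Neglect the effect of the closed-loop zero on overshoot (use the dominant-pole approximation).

Forward path: (30.7 + 3.7s)·1.6/(s(s+5.9)). The closed-loop characteristic equation is s² + (5.9 + 1.6·3.7)s + 1.6·30.7 = 0.
That is s² + 11.82s + 49.12 = 0, so ω_n = 7.009 rad/s and ζ = 11.82/(2·7.009) = 0.8433.
%OS = 100·exp(−πζ/√(1−ζ²)) = 0.724%.

0.724%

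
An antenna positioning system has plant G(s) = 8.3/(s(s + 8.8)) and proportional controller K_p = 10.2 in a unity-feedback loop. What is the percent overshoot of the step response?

18.1%

From 1 + K_pG(s) = 0: s² + 8.8s + 84.66 = 0 ⇒ ω_n = 9.201, ζ = 0.4782.
%OS = 100·exp(−πζ/√(1−ζ²)) = 100·exp(−π·0.4782/√0.7713) = 18.1%.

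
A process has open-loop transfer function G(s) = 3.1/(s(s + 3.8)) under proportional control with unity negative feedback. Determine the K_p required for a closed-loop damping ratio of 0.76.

K_p = 2.02

Closed-loop characteristic equation: s² + 3.8s + K_p·3.1 = 0.
So ω_n = √(3.1K_p) and 2ζω_n = 3.8, giving ζ = 3.8/(2√(3.1K_p)).
Setting ζ = 0.76: √(3.1K_p) = 3.8/(2·0.76) = 2.5, so K_p = 6.25/3.1 = 2.02.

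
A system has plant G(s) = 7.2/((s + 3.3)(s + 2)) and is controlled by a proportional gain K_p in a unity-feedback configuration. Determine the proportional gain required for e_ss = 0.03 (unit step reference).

Steady-state error for a unit step on this type-0 loop is 1/(1 + K_p·G(0)).
G(0) = 1.091. Require 1/(1 + K_p·1.091) = 0.03, so 1 + 1.091·K_p = 33.33.
K_p = (33.33 − 1)/1.091 = 29.6.

K_p = 29.6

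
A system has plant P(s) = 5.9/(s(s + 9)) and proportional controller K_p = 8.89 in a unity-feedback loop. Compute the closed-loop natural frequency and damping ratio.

The closed-loop denominator is s(s+9) + 8.89·5.9 = s² + 9s + 52.45.
Matching s² + 2ζω_n s + ω_n²: ω_n = √52.45 = 7.242 rad/s and 2ζω_n = 9, so ζ = 9/(2·7.242) = 0.621.

ω_n = 7.24 rad/s, ζ = 0.621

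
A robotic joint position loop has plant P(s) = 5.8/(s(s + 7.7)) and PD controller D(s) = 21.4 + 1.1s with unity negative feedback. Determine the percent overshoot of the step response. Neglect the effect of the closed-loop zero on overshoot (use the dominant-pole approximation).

Forward path: (21.4 + 1.1s)·5.8/(s(s+7.7)). The closed-loop characteristic equation is s² + (7.7 + 5.8·1.1)s + 5.8·21.4 = 0.
That is s² + 14.08s + 124.1 = 0, so ω_n = 11.14 rad/s and ζ = 14.08/(2·11.14) = 0.6319.
%OS = 100·exp(−πζ/√(1−ζ²)) = 7.72%.

7.72%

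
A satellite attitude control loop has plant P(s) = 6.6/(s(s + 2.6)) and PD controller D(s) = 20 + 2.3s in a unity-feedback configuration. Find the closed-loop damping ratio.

Forward path: (20 + 2.3s)·6.6/(s(s+2.6)). The closed-loop characteristic equation is s² + (2.6 + 6.6·2.3)s + 6.6·20 = 0.
That is s² + 17.78s + 132 = 0, so ω_n = 11.49 rad/s and ζ = 17.78/(2·11.49) = 0.7738.

ζ = 0.774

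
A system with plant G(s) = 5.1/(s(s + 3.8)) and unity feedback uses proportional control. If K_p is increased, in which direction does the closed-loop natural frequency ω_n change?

increase

ω_n = √(5.1·K_p), which grows with K_p.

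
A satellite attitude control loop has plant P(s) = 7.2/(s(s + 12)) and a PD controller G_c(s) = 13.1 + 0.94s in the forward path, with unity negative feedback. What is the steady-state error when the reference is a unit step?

The open loop G_c(s)P(s) has a pole at the origin (type 1), so the static position error constant is infinite and e_ss = 1/(1+∞) = 0.

0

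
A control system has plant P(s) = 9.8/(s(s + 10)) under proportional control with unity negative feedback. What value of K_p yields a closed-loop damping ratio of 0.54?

K_p = 8.75

Closed-loop characteristic equation: s² + 10s + K_p·9.8 = 0.
So ω_n = √(9.8K_p) and 2ζω_n = 10, giving ζ = 10/(2√(9.8K_p)).
Setting ζ = 0.54: √(9.8K_p) = 10/(2·0.54) = 9.259, so K_p = 85.73/9.8 = 8.75.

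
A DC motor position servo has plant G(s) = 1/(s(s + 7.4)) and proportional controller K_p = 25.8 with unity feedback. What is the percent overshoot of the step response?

From 1 + K_pG(s) = 0: s² + 7.4s + 25.8 = 0 ⇒ ω_n = 5.079, ζ = 0.7284.
%OS = 100·exp(−πζ/√(1−ζ²)) = 100·exp(−π·0.7284/√0.4694) = 3.54%.

3.54%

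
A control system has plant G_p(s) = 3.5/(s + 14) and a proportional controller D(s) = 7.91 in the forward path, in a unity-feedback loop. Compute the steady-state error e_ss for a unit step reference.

The loop is type 0. Static position error constant K_pos = D(0)·G_p(0) = 7.91·0.25 = 1.978.
Steady-state error to a unit step: e_ss = 1/(1+K_pos) = 1/2.978 = 0.336.

0.336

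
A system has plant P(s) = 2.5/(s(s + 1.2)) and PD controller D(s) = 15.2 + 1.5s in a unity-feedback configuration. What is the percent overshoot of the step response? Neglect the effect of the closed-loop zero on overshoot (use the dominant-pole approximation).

Forward path: (15.2 + 1.5s)·2.5/(s(s+1.2)). The closed-loop characteristic equation is s² + (1.2 + 2.5·1.5)s + 2.5·15.2 = 0.
That is s² + 4.95s + 38 = 0, so ω_n = 6.164 rad/s and ζ = 4.95/(2·6.164) = 0.4015.
%OS = 100·exp(−πζ/√(1−ζ²)) = 25.2%.

25.2%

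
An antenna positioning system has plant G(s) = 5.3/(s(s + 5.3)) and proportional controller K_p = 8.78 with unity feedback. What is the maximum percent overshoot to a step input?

From 1 + K_pG(s) = 0: s² + 5.3s + 46.53 = 0 ⇒ ω_n = 6.822, ζ = 0.3885.
%OS = 100·exp(−πζ/√(1−ζ²)) = 100·exp(−π·0.3885/√0.8491) = 26.6%.

26.6%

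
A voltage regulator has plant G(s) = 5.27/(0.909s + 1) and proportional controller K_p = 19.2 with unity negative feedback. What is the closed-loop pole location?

Closed loop: T(s) = K_p·G/(1+K_p·G) = 101.2/(0.909s + 1 + 101.2), with pole at s = −(1 + 101.2)/0.909 = −112.4.

s = -112.4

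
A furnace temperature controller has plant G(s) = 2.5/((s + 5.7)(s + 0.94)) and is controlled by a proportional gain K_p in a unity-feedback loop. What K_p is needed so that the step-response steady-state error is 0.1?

Steady-state error for a unit step on this type-0 loop is 1/(1 + K_p·G(0)).
G(0) = 0.4666. Require 1/(1 + K_p·0.4666) = 0.1, so 1 + 0.4666·K_p = 10.
K_p = (10 − 1)/0.4666 = 19.3.

K_p = 19.3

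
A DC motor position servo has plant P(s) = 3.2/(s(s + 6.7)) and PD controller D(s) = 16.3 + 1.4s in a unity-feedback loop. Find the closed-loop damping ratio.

Forward path: (16.3 + 1.4s)·3.2/(s(s+6.7)). The closed-loop characteristic equation is s² + (6.7 + 3.2·1.4)s + 3.2·16.3 = 0.
That is s² + 11.18s + 52.16 = 0, so ω_n = 7.222 rad/s and ζ = 11.18/(2·7.222) = 0.774.

ζ = 0.774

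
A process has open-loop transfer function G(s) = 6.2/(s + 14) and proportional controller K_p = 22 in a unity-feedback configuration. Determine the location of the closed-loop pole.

Closed-loop transfer function: T(s) = K_p·G(s)/(1 + K_p·G(s)) = 136.4/(s + 14 + 136.4) = 136.4/(s + 150.4).
The closed-loop pole is at s = −150.4.

s = -150.4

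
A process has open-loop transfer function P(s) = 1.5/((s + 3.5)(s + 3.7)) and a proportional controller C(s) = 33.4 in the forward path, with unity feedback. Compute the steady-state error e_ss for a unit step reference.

The loop is type 0. Static position error constant K_pos = C(0)·P(0) = 33.4·0.1158 = 3.869.
Steady-state error to a unit step: e_ss = 1/(1+K_pos) = 1/4.869 = 0.205.

0.205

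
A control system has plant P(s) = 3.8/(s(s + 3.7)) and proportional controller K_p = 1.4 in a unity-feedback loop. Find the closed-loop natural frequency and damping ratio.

ω_n = 2.31 rad/s, ζ = 0.802

The closed-loop denominator is s(s+3.7) + 1.4·3.8 = s² + 3.7s + 5.32.
So ω_n² = 5.32 ⇒ ω_n = 2.307 rad/s, and ζ = 3.7/(2ω_n) = 0.802.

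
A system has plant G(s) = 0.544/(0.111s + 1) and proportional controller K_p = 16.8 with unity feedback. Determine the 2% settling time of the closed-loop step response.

Closed loop: T(s) = K_p·G/(1+K_p·G) = 9.139/(0.111s + 1 + 9.139), with pole at s = −(1 + 9.139)/0.111 = −91.34.
τ = 1/91.34 = 0.01095 s, so 2% settling time ≈ 4τ = 0.0438 s.

T_s ≈ 0.0438 s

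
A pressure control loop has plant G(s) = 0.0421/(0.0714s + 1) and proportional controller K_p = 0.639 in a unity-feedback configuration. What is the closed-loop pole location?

s = -14.38

Closed loop: T(s) = K_p·G/(1+K_p·G) = 0.0269/(0.0714s + 1 + 0.0269), with pole at s = −(1 + 0.0269)/0.0714 = −14.38.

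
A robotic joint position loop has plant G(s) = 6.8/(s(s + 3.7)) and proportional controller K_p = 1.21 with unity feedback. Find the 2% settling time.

From 1 + K_pG(s) = 0: s² + 3.7s + 8.228 = 0 ⇒ ω_n = 2.868, ζ = 0.6449.
2% settling time T_s ≈ 4/(ζω_n) = 4/1.85 = 2.16 s.

T_s ≈ 2.16 s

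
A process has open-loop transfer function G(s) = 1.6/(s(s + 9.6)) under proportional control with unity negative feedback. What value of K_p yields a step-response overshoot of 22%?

K_p = 76.4

From %OS = 100·exp(−πζ/√(1−ζ²)) = 22%, ζ = −ln(0.22)/√(π²+ln²(0.22)) = 0.4342.
Characteristic equation s² + 9.6s + 1.6K_p = 0 gives ζ = 9.6/(2√(1.6K_p)).
Setting ζ = 0.4342: √(1.6K_p) = 9.6/(2·0.4342) = 11.06, so K_p = 122.2/1.6 = 76.4.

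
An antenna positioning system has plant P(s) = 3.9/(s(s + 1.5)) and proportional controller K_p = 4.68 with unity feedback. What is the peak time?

T_p = 0.747 s

The closed-loop denominator s² + 1.5s + 18.25 gives ω_n = √18.25 = 4.272 and ζ = 1.5/(2ω_n) = 0.1756.
Damped frequency ω_d = ω_n√(1−ζ²) = 4.206 rad/s, so peak time T_p = π/ω_d = 0.747 s.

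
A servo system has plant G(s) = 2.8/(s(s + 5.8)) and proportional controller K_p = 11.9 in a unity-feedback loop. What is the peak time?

T_p = 0.629 s

From 1 + K_pG(s) = 0: s² + 5.8s + 33.32 = 0 ⇒ ω_n = 5.772, ζ = 0.5024.
Damped frequency ω_d = ω_n√(1−ζ²) = 4.991 rad/s, so peak time T_p = π/ω_d = 0.629 s.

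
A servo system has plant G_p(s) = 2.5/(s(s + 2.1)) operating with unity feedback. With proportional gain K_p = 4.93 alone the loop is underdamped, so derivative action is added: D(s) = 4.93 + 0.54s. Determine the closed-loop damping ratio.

Forward path: (4.93 + 0.54s)·2.5/(s(s+2.1)). The closed-loop characteristic equation is s² + (2.1 + 2.5·0.54)s + 2.5·4.93 = 0.
That is s² + 3.45s + 12.32 = 0, so ω_n = 3.511 rad/s and ζ = 3.45/(2·3.511) = 0.4914.

ζ = 0.491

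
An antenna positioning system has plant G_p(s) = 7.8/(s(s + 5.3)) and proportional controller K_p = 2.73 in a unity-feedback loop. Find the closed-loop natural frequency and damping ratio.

1 + K_p·G_p(s) = 0 gives s² + 5.3s + 21.29 = 0.
So ω_n² = 21.29 ⇒ ω_n = 4.615 rad/s, and ζ = 5.3/(2ω_n) = 0.574.

ω_n = 4.61 rad/s, ζ = 0.574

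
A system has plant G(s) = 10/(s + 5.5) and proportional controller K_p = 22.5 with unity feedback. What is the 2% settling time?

T_s ≈ 0.0174 s

Closed-loop transfer function: T(s) = K_p·G(s)/(1 + K_p·G(s)) = 225/(s + 5.5 + 225) = 225/(s + 230.5).
Time constant τ = 1/230.5 = 0.004338 s, so the 2% settling time is about 4τ = 0.0174 s.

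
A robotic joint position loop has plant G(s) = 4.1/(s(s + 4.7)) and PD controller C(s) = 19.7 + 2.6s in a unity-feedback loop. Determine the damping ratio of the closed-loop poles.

ζ = 0.855

Forward path: (19.7 + 2.6s)·4.1/(s(s+4.7)). The closed-loop characteristic equation is s² + (4.7 + 4.1·2.6)s + 4.1·19.7 = 0.
That is s² + 15.36s + 80.77 = 0, so ω_n = 8.987 rad/s and ζ = 15.36/(2·8.987) = 0.8545.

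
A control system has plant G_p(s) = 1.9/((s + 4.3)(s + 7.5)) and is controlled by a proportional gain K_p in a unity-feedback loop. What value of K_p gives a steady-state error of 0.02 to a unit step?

For a type-0 loop with proportional control, e_ss = 1/(1 + K_p·G_p(0)).
G_p(0) = 0.05891. Require 1/(1 + K_p·0.05891) = 0.02, so 1 + 0.05891·K_p = 50.
K_p = (50 − 1)/0.05891 = 832.

K_p = 832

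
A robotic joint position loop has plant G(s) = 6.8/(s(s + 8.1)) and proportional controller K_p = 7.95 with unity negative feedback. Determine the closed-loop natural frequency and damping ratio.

ω_n = 7.35 rad/s, ζ = 0.551

1 + K_p·G(s) = 0 gives s² + 8.1s + 54.06 = 0.
So ω_n² = 54.06 ⇒ ω_n = 7.353 rad/s, and ζ = 8.1/(2ω_n) = 0.551.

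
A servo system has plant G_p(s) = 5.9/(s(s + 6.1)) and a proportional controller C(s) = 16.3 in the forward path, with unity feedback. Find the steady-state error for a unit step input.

The open loop C(s)G_p(s) has a pole at the origin (type 1), so the static position error constant is infinite and e_ss = 1/(1+∞) = 0.

0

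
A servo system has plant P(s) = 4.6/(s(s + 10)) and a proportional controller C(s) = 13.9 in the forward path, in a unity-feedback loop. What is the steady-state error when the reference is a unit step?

The open loop C(s)P(s) has a pole at the origin (type 1), so the static position error constant is infinite and e_ss = 1/(1+∞) = 0.

0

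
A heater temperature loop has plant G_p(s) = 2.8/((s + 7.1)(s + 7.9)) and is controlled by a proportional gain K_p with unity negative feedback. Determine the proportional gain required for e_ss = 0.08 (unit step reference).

K_p = 230

Steady-state error for a unit step on this type-0 loop is 1/(1 + K_p·G_p(0)).
G_p(0) = 0.04992. Require 1/(1 + K_p·0.04992) = 0.08, so 1 + 0.04992·K_p = 12.5.
K_p = (12.5 − 1)/0.04992 = 230.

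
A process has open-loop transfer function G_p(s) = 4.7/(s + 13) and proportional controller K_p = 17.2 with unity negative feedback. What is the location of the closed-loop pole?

s = -93.84

Closed-loop transfer function: T(s) = K_p·G_p(s)/(1 + K_p·G_p(s)) = 80.84/(s + 13 + 80.84) = 80.84/(s + 93.84).
The closed-loop pole is at s = −93.84.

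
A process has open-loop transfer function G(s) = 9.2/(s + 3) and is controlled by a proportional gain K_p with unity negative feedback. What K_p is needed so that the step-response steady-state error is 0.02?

K_p = 16

For a type-0 loop with proportional control, e_ss = 1/(1 + K_p·G(0)).
G(0) = 3.067. Require 1/(1 + K_p·3.067) = 0.02, so 1 + 3.067·K_p = 50.
K_p = (50 − 1)/3.067 = 16.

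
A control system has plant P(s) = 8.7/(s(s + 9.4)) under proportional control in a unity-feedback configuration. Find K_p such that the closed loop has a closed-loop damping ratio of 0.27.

Closed-loop characteristic equation: s² + 9.4s + K_p·8.7 = 0.
So ω_n = √(8.7K_p) and 2ζω_n = 9.4, giving ζ = 9.4/(2√(8.7K_p)).
Setting ζ = 0.27: √(8.7K_p) = 9.4/(2·0.27) = 17.41, so K_p = 303/8.7 = 34.8.

K_p = 34.8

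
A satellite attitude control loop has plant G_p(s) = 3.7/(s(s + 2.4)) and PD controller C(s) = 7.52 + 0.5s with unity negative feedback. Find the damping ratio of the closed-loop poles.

ζ = 0.403

Forward path: (7.52 + 0.5s)·3.7/(s(s+2.4)). The closed-loop characteristic equation is s² + (2.4 + 3.7·0.5)s + 3.7·7.52 = 0.
That is s² + 4.25s + 27.82 = 0, so ω_n = 5.275 rad/s and ζ = 4.25/(2·5.275) = 0.4029.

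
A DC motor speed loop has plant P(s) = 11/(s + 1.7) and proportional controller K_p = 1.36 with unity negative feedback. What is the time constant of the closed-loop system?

Closed-loop transfer function: T(s) = K_p·P(s)/(1 + K_p·P(s)) = 14.96/(s + 1.7 + 14.96) = 14.96/(s + 16.66).
Time constant τ = 1/16.66 = 0.06 s.

τ = 0.06 s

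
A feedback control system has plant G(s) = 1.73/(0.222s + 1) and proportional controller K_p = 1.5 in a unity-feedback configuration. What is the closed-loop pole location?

Closed loop: T(s) = K_p·G/(1+K_p·G) = 2.595/(0.222s + 1 + 2.595), with pole at s = −(1 + 2.595)/0.222 = −16.19.

s = -16.19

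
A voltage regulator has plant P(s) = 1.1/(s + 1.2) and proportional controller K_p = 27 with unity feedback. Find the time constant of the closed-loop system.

Closed-loop transfer function: T(s) = K_p·P(s)/(1 + K_p·P(s)) = 29.7/(s + 1.2 + 29.7) = 29.7/(s + 30.9).
Time constant τ = 1/30.9 = 0.0324 s.

τ = 0.0324 s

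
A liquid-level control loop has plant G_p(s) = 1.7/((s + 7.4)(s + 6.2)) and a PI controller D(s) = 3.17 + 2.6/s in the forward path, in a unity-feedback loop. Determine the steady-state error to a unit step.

0

The open loop D(s)G_p(s) has a pole at the origin (type 1), so the static position error constant is infinite and e_ss = 1/(1+∞) = 0.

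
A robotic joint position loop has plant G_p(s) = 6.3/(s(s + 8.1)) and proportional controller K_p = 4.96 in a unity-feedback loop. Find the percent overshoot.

3.68%

From 1 + K_pG_p(s) = 0: s² + 8.1s + 31.25 = 0 ⇒ ω_n = 5.59, ζ = 0.7245.
%OS = 100·exp(−πζ/√(1−ζ²)) = 100·exp(−π·0.7245/√0.4751) = 3.68%.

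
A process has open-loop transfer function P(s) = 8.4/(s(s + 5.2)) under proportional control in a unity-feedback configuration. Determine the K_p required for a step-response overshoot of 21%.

From %OS = 100·exp(−πζ/√(1−ζ²)) = 21%, ζ = −ln(0.21)/√(π²+ln²(0.21)) = 0.4449.
Characteristic equation s² + 5.2s + 8.4K_p = 0 gives ζ = 5.2/(2√(8.4K_p)).
Setting ζ = 0.4449: √(8.4K_p) = 5.2/(2·0.4449) = 5.844, so K_p = 34.15/8.4 = 4.07.

K_p = 4.07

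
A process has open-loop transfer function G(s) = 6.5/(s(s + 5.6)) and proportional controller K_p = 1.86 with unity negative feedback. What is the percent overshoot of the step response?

From 1 + K_pG(s) = 0: s² + 5.6s + 12.09 = 0 ⇒ ω_n = 3.477, ζ = 0.8053.
%OS = 100·exp(−πζ/√(1−ζ²)) = 100·exp(−π·0.8053/√0.3515) = 1.4%.

1.4%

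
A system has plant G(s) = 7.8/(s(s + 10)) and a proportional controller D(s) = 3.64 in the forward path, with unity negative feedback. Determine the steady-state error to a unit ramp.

0.352

The loop has one pole at the origin (type 1). Velocity error constant K_v = lim_{s→0} s·D(s)G(s) = 3.64·7.8/10 = 2.839.
Steady-state error to a unit ramp: e_ss = 1/K_v = 0.352.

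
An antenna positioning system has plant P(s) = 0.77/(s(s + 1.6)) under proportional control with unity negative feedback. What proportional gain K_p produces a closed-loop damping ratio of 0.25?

K_p = 13.3

Closed-loop characteristic equation: s² + 1.6s + K_p·0.77 = 0.
So ω_n = √(0.77K_p) and 2ζω_n = 1.6, giving ζ = 1.6/(2√(0.77K_p)).
Setting ζ = 0.25: √(0.77K_p) = 1.6/(2·0.25) = 3.2, so K_p = 10.24/0.77 = 13.3.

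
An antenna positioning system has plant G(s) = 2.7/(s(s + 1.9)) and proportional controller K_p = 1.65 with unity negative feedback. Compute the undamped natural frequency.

1 + K_p·G(s) = 0 gives s² + 1.9s + 4.455 = 0.
So ω_n² = 4.455 ⇒ ω_n = 2.111 rad/s, and ζ = 1.9/(2ω_n) = 0.45.

ω_n = 2.11 rad/s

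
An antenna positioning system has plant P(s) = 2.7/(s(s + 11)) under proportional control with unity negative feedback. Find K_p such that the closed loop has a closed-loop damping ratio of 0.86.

Closed-loop characteristic equation: s² + 11s + K_p·2.7 = 0.
So ω_n = √(2.7K_p) and 2ζω_n = 11, giving ζ = 11/(2√(2.7K_p)).
Setting ζ = 0.86: √(2.7K_p) = 11/(2·0.86) = 6.395, so K_p = 40.9/2.7 = 15.1.

K_p = 15.1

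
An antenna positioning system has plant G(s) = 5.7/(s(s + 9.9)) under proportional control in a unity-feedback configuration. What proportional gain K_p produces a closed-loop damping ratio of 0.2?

Closed-loop characteristic equation: s² + 9.9s + K_p·5.7 = 0.
So ω_n = √(5.7K_p) and 2ζω_n = 9.9, giving ζ = 9.9/(2√(5.7K_p)).
Setting ζ = 0.2: √(5.7K_p) = 9.9/(2·0.2) = 24.75, so K_p = 612.6/5.7 = 107.

K_p = 107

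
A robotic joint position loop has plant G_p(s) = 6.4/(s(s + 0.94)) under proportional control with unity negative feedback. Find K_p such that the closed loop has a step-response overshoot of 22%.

K_p = 0.183

From %OS = 100·exp(−πζ/√(1−ζ²)) = 22%, ζ = −ln(0.22)/√(π²+ln²(0.22)) = 0.4342.
Characteristic equation s² + 0.94s + 6.4K_p = 0 gives ζ = 0.94/(2√(6.4K_p)).
Setting ζ = 0.4342: √(6.4K_p) = 0.94/(2·0.4342) = 1.083, so K_p = 1.172/6.4 = 0.183.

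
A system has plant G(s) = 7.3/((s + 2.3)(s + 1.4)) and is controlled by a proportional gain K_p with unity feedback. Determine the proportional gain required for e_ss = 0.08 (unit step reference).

K_p = 5.07

For a type-0 loop with proportional control, e_ss = 1/(1 + K_p·G(0)).
G(0) = 2.267. Require 1/(1 + K_p·2.267) = 0.08, so 1 + 2.267·K_p = 12.5.
K_p = (12.5 − 1)/2.267 = 5.07.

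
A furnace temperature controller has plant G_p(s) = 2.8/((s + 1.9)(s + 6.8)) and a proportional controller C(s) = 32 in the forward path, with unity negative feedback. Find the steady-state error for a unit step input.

0.126

The loop is type 0. Static position error constant K_pos = C(0)·G_p(0) = 32·0.2167 = 6.935.
Steady-state error to a unit step: e_ss = 1/(1+K_pos) = 1/7.935 = 0.126.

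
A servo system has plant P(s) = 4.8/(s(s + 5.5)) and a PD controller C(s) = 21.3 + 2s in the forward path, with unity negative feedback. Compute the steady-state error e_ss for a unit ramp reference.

0.0538

The loop has one pole at the origin (type 1). Velocity error constant K_v = lim_{s→0} s·C(s)P(s) = 21.3·4.8/5.5 = 18.59.
Steady-state error to a unit ramp: e_ss = 1/K_v = 0.0538.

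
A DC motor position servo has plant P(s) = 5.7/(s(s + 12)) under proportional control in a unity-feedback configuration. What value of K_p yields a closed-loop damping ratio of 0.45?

K_p = 31.2

Closed-loop characteristic equation: s² + 12s + K_p·5.7 = 0.
So ω_n = √(5.7K_p) and 2ζω_n = 12, giving ζ = 12/(2√(5.7K_p)).
Setting ζ = 0.45: √(5.7K_p) = 12/(2·0.45) = 13.33, so K_p = 177.8/5.7 = 31.2.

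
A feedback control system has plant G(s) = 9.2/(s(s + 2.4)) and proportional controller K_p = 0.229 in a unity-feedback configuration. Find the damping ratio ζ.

With unity feedback the closed-loop characteristic equation is s² + 2.4s + 0.229·9.2 = s² + 2.4s + 2.107 = 0.
Matching s² + 2ζω_n s + ω_n²: ω_n = √2.107 = 1.451 rad/s and 2ζω_n = 2.4, so ζ = 2.4/(2·1.451) = 0.827.

ζ = 0.827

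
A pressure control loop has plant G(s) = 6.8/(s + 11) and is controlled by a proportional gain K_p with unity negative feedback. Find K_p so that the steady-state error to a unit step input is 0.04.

K_p = 38.8

Steady-state error for a unit step on this type-0 loop is 1/(1 + K_p·G(0)).
G(0) = 0.6182. Require 1/(1 + K_p·0.6182) = 0.04, so 1 + 0.6182·K_p = 25.
K_p = (25 − 1)/0.6182 = 38.8.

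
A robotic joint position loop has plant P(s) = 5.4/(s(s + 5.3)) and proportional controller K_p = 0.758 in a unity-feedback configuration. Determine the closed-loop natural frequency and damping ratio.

With unity feedback the closed-loop characteristic equation is s² + 5.3s + 0.758·5.4 = s² + 5.3s + 4.093 = 0.
Matching s² + 2ζω_n s + ω_n²: ω_n = √4.093 = 2.023 rad/s and 2ζω_n = 5.3, so ζ = 5.3/(2·2.023) = 1.31.

ω_n = 2.02 rad/s, ζ = 1.31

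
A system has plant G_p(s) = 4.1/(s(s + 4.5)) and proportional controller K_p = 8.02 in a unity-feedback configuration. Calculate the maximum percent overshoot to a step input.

26.2%

Closed-loop characteristic equation: s² + 4.5s + 32.88 = 0, so ω_n = 5.734 rad/s and ζ = 4.5/(2·5.734) = 0.3924.
%OS = 100·exp(−πζ/√(1−ζ²)) = 100·exp(−π·0.3924/√0.846) = 26.2%.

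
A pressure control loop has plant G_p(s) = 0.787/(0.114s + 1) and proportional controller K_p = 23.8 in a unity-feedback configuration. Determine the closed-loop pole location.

s = -173.1

Closed loop: T(s) = K_p·G_p/(1+K_p·G_p) = 18.73/(0.114s + 1 + 18.73), with pole at s = −(1 + 18.73)/0.114 = −173.1.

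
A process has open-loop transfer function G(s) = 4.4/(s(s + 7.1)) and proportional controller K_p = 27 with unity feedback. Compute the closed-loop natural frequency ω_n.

ω_n = 10.9 rad/s

With unity feedback the closed-loop characteristic equation is s² + 7.1s + 27·4.4 = s² + 7.1s + 118.8 = 0.
So ω_n² = 118.8 ⇒ ω_n = 10.9 rad/s, and ζ = 7.1/(2ω_n) = 0.326.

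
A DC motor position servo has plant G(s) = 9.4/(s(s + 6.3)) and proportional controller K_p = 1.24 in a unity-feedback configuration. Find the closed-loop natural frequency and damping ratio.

ω_n = 3.41 rad/s, ζ = 0.923

1 + K_p·G(s) = 0 gives s² + 6.3s + 11.66 = 0.
So ω_n² = 11.66 ⇒ ω_n = 3.414 rad/s, and ζ = 6.3/(2ω_n) = 0.923.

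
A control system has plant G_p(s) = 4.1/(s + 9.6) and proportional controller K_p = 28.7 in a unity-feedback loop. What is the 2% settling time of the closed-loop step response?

T_s ≈ 0.0314 s

Closed-loop transfer function: T(s) = K_p·G_p(s)/(1 + K_p·G_p(s)) = 117.7/(s + 9.6 + 117.7) = 117.7/(s + 127.3).
Time constant τ = 1/127.3 = 0.007857 s, so the 2% settling time is about 4τ = 0.0314 s.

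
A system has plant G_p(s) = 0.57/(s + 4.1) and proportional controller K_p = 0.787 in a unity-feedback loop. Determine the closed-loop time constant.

Closed-loop transfer function: T(s) = K_p·G_p(s)/(1 + K_p·G_p(s)) = 0.4486/(s + 4.1 + 0.4486) = 0.4486/(s + 4.549).
Time constant τ = 1/4.549 = 0.22 s.

τ = 0.22 s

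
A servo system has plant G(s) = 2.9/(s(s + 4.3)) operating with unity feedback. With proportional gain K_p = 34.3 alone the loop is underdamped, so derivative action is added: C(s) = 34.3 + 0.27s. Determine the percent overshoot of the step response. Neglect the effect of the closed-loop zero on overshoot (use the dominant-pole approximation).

43.7%

Forward path: (34.3 + 0.27s)·2.9/(s(s+4.3)). The closed-loop characteristic equation is s² + (4.3 + 2.9·0.27)s + 2.9·34.3 = 0.
That is s² + 5.083s + 99.47 = 0, so ω_n = 9.973 rad/s and ζ = 5.083/(2·9.973) = 0.2548.
%OS = 100·exp(−πζ/√(1−ζ²)) = 43.7%.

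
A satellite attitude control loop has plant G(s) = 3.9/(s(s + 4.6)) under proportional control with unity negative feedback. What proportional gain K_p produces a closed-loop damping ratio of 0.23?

K_p = 25.6

Closed-loop characteristic equation: s² + 4.6s + K_p·3.9 = 0.
So ω_n = √(3.9K_p) and 2ζω_n = 4.6, giving ζ = 4.6/(2√(3.9K_p)).
Setting ζ = 0.23: √(3.9K_p) = 4.6/(2·0.23) = 10, so K_p = 100/3.9 = 25.6.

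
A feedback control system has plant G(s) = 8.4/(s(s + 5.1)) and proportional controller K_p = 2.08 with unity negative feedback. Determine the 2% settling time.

Closed-loop characteristic equation: s² + 5.1s + 17.47 = 0, so ω_n = 4.18 rad/s and ζ = 5.1/(2·4.18) = 0.6101.
2% settling time T_s ≈ 4/(ζω_n) = 4/2.55 = 1.57 s.

T_s ≈ 1.57 s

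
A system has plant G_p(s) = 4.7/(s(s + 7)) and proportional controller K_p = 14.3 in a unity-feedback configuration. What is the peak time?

Closed-loop characteristic equation: s² + 7s + 67.21 = 0, so ω_n = 8.198 rad/s and ζ = 7/(2·8.198) = 0.4269.
Damped frequency ω_d = ω_n√(1−ζ²) = 7.414 rad/s, so peak time T_p = π/ω_d = 0.424 s.

T_p = 0.424 s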